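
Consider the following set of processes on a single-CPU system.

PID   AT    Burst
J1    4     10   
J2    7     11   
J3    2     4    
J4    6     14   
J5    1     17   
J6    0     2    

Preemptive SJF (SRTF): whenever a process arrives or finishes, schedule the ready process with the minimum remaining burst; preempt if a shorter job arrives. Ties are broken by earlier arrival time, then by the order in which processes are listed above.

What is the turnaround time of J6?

Gantt: | J6 0-2 | J3 2-6 | J1 6-16 | J2 16-27 | J4 27-41 | J5 41-58 |
Completion: J1=16  J2=27  J3=6  J4=41  J5=58  J6=2
Turnaround(J6) = completion − arrival = 2 − 0 = 2

2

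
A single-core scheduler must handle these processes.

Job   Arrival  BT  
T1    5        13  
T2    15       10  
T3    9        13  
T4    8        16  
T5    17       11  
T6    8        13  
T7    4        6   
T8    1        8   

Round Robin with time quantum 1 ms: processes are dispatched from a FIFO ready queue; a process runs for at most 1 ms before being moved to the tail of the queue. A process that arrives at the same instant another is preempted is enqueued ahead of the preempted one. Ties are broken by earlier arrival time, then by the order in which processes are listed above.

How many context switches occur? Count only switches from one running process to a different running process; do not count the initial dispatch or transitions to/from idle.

85

Schedule: | idle 0-1 | T8 1-4 | T7 4-5 | T8 5-6 | T1 6-7 | T7 7-8 | T8 8-9 | T1 9-10 | T4 10-11 | T6 11-12 | T7 12-13 | T3 13-14 | T8 14-15 | T1 15-16 | T4 16-17 | T6 17-18 | T7 18-19 | T3 19-20 | T2 20-21 | T8 21-22 | T1 22-23 | T5 23-24 | T4 24-25 | T6 25-26 | T7 26-27 | T3 27-28 | T2 28-29 | T8 29-30 | T1 30-31 | T5 31-32 | T4 32-33 | T6 33-34 | T7 34-35 | T3 35-36 | T2 36-37 | T1 37-38 | T5 38-39 | T4 39-40 | T6 40-41 | T3 41-42 | T2 42-43 | T1 43-44 | T5 44-45 | T4 45-46 | T6 46-47 | T3 47-48 | T2 48-49 | T1 49-50 | T5 50-51 | T4 51-52 | T6 52-53 | T3 53-54 | T2 54-55 | T1 55-56 | T5 56-57 | T4 57-58 | T6 58-59 | T3 59-60 | T2 60-61 | T1 61-62 | T5 62-63 | T4 63-64 | T6 64-65 | T3 65-66 | T2 66-67 | T1 67-68 | T5 68-69 | T4 69-70 | T6 70-71 | T3 71-72 | T2 72-73 | T1 73-74 | T5 74-75 | T4 75-76 | T6 76-77 | T3 77-78 | T2 78-79 | T1 79-80 | T5 80-81 | T4 81-82 | T6 82-83 | T3 83-84 | T5 84-85 | T4 85-86 | T6 86-87 | T3 87-88 | T4 88-91 |
Completion: T1=80  T2=79  T3=88  T4=91  T5=85  T6=87  T7=35  T8=30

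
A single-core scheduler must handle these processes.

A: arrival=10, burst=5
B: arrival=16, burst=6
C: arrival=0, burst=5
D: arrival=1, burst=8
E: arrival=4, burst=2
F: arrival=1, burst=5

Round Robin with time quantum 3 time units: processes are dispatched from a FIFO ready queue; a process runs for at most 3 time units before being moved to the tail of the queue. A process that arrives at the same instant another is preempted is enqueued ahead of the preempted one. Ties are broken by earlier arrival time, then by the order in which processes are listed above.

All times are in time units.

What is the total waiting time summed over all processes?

Gantt: | C 0-3 | D 3-6 | F 6-9 | C 9-11 | E 11-13 | D 13-16 | F 16-18 | A 18-21 | B 21-24 | D 24-26 | A 26-28 | B 28-31 |
Completion: A=28  B=31  C=11  D=26  E=13  F=18
Waiting = turnaround − burst: A=13, B=9, C=6, D=17, E=7, F=12
Total waiting = 13 + 9 + 6 + 17 + 7 + 12 = 64

64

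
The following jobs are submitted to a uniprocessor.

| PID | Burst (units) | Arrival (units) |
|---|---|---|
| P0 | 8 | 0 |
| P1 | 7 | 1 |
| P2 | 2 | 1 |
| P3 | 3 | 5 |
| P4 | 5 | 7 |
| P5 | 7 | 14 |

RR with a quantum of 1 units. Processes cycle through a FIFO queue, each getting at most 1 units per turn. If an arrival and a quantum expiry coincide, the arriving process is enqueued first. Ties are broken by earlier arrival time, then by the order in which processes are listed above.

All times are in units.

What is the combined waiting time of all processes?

Schedule: | P0 0-1 | P1 1-2 | P2 2-3 | P0 3-4 | P1 4-5 | P2 5-6 | P0 6-7 | P3 7-8 | P1 8-9 | P4 9-10 | P0 10-11 | P3 11-12 | P1 12-13 | P4 13-14 | P0 14-15 | P3 15-16 | P1 16-17 | P5 17-18 | P4 18-19 | P0 19-20 | P1 20-21 | P5 21-22 | P4 22-23 | P0 23-24 | P1 24-25 | P5 25-26 | P4 26-27 | P0 27-28 | P5 28-32 |
Completion: P0=28  P1=25  P2=6  P3=16  P4=27  P5=32
Turnaround (C−A): P0=28  P1=24  P2=5  P3=11  P4=20  P5=18
Waiting = turnaround − burst: P0=20, P1=17, P2=3, P3=8, P4=15, P5=11
Total waiting = 20 + 17 + 3 + 8 + 15 + 11 = 74

74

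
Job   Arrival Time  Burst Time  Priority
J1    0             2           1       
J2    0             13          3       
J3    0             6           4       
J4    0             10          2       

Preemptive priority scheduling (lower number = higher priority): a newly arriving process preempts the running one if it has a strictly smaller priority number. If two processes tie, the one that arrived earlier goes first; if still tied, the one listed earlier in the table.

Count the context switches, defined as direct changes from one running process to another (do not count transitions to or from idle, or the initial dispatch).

3

Gantt: | J1 0-2 | J4 2-12 | J2 12-25 | J3 25-31 |
Completion: J1=2  J2=25  J3=31  J4=12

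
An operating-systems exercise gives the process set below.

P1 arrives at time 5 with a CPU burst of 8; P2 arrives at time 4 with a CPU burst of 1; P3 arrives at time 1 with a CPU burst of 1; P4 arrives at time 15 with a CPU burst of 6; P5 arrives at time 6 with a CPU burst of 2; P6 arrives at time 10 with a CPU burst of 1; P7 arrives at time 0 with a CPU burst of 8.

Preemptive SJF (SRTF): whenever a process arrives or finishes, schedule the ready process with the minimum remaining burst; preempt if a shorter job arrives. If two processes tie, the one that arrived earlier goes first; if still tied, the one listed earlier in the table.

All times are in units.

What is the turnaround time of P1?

16

Gantt: | P7 0-1 | P3 1-2 | P7 2-4 | P2 4-5 | P7 5-6 | P5 6-8 | P7 8-10 | P6 10-11 | P7 11-13 | P1 13-21 | P4 21-27 |
Completion: P1=21  P2=5  P3=2  P4=27  P5=8  P6=11  P7=13
Turnaround(P1) = completion − arrival = 21 − 5 = 16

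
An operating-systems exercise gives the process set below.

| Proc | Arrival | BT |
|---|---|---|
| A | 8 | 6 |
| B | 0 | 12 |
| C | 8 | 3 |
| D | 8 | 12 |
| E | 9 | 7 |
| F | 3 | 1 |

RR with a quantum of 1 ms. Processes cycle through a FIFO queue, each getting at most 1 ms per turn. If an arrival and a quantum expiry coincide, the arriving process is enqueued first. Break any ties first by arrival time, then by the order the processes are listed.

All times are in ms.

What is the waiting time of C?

Gantt: | B 0-3 | F 3-4 | B 4-8 | A 8-9 | C 9-10 | D 10-11 | B 11-12 | E 12-13 | A 13-14 | C 14-15 | D 15-16 | B 16-17 | E 17-18 | A 18-19 | C 19-20 | D 20-21 | B 21-22 | E 22-23 | A 23-24 | D 24-25 | B 25-26 | E 26-27 | A 27-28 | D 28-29 | B 29-30 | E 30-31 | A 31-32 | D 32-33 | E 33-34 | D 34-35 | E 35-36 | D 36-41 |
Completion: A=32  B=30  C=20  D=41  E=36  F=4
Turnaround (C−A): A=24  B=30  C=12  D=33  E=27  F=1
Waiting(C) = turnaround − burst = 12 − 3 = 9

9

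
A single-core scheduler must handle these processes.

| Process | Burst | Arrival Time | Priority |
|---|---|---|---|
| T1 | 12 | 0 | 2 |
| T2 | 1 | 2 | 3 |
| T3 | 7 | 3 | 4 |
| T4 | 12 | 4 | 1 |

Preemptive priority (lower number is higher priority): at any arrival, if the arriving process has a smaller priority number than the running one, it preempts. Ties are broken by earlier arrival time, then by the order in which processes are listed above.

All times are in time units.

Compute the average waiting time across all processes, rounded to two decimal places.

14.00

Timeline: | T1 0-4 | T4 4-16 | T1 16-24 | T2 24-25 | T3 25-32 |
Completion: T1=24  T2=25  T3=32  T4=16
Turnaround (C−A): T1=24  T2=23  T3=29  T4=12
Waiting times: T1=12, T2=22, T3=22, T4=0
Average waiting = (12+22+22+0) / 4 = 56/4 = 14.00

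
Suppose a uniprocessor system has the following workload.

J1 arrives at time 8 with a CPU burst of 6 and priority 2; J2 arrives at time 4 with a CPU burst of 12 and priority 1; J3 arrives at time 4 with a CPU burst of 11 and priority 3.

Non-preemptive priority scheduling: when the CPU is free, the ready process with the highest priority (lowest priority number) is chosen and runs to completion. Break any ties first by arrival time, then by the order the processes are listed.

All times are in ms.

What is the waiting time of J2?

0

Timeline: | idle 0-4 | J2 4-16 | J1 16-22 | J3 22-33 |
Completion: J1=22  J2=16  J3=33
Waiting(J2) = turnaround − burst = 12 − 12 = 0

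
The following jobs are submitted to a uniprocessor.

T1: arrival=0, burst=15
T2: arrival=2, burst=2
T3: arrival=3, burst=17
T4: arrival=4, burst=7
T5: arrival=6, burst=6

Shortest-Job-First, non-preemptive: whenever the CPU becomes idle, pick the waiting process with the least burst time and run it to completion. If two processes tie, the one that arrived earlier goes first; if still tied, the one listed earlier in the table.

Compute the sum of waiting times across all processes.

70

Gantt: | T1 0-15 | T2 15-17 | T5 17-23 | T4 23-30 | T3 30-47 |
Completion: T1=15  T2=17  T3=47  T4=30  T5=23
Waiting = turnaround − burst: T1=0, T2=13, T3=27, T4=19, T5=11
Total waiting = 0 + 13 + 27 + 19 + 11 = 70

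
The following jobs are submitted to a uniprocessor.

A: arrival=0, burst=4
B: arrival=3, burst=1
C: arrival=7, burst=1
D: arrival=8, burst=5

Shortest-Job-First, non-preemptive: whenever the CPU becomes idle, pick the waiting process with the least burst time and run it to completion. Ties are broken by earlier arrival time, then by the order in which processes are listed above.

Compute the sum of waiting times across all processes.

1

Schedule: | A 0-4 | B 4-5 | idle 5-7 | C 7-8 | D 8-13 |
Completion: A=4  B=5  C=8  D=13
Turnaround (C−A): A=4  B=2  C=1  D=5
Waiting = turnaround − burst: A=0, B=1, C=0, D=0
Total waiting = 0 + 1 + 0 + 0 = 1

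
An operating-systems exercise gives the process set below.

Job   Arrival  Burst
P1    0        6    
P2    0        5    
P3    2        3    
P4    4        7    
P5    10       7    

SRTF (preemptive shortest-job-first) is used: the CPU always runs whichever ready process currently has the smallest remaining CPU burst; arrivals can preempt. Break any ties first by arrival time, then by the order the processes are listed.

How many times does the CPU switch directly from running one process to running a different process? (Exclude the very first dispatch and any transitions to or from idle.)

4

Schedule: | P2 0-5 | P3 5-8 | P1 8-14 | P4 14-21 | P5 21-28 |
Completion: P1=14  P2=5  P3=8  P4=21  P5=28
Turnaround (C−A): P1=14  P2=5  P3=6  P4=17  P5=18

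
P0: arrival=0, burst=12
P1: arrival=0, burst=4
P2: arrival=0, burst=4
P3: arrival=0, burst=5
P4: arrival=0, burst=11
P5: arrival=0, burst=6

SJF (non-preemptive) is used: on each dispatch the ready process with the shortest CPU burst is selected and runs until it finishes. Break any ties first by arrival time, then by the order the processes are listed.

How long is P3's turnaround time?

Timeline: | P1 0-4 | P2 4-8 | P3 8-13 | P5 13-19 | P4 19-30 | P0 30-42 |
Completion: P0=42  P1=4  P2=8  P3=13  P4=30  P5=19
Turnaround(P3) = completion − arrival = 13 − 0 = 13

13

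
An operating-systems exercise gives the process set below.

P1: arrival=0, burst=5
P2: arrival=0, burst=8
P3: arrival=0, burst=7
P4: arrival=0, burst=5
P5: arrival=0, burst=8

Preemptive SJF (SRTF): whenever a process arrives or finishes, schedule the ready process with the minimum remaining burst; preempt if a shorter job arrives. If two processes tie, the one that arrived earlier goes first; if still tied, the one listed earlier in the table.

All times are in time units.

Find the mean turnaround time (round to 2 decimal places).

18.00

Timeline: | P1 0-5 | P4 5-10 | P3 10-17 | P2 17-25 | P5 25-33 |
Completion: P1=5  P2=25  P3=17  P4=10  P5=33
Turnaround (C−A): P1=5  P2=25  P3=17  P4=10  P5=33
Turnaround times: P1=5, P2=25, P3=17, P4=10, P5=33
Average turnaround = (5+25+17+10+33) / 5 = 90/5 = 18.00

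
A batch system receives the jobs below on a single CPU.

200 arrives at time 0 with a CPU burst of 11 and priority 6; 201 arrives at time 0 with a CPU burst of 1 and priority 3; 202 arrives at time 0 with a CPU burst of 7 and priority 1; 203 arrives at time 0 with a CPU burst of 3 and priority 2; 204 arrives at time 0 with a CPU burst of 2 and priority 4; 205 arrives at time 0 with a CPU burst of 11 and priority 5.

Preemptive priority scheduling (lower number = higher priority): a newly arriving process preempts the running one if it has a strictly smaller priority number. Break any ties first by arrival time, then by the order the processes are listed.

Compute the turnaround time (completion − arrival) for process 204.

13

Gantt: | 202 0-7 | 203 7-10 | 201 10-11 | 204 11-13 | 205 13-24 | 200 24-35 |
Completion: 200=35  201=11  202=7  203=10  204=13  205=24
Turnaround(204) = completion − arrival = 13 − 0 = 13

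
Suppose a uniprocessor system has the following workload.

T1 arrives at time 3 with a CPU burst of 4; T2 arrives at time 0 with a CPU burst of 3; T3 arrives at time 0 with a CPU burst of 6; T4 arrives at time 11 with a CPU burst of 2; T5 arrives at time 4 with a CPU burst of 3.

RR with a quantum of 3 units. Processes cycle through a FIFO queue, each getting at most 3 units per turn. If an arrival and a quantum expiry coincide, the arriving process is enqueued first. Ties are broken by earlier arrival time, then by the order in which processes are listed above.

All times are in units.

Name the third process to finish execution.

T3

Schedule: | T2 0-3 | T3 3-6 | T1 6-9 | T5 9-12 | T3 12-15 | T1 15-16 | T4 16-18 |
Completion: T1=16  T2=3  T3=15  T4=18  T5=12
Finish order: T2 → T5 → T3 → T1 → T4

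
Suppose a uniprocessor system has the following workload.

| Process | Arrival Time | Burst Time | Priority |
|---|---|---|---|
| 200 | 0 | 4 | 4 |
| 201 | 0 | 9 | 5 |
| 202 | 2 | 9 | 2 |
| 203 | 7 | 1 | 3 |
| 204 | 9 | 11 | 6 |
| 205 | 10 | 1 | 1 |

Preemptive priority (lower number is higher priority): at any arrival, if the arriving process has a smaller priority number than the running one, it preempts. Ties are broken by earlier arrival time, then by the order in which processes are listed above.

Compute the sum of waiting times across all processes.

Gantt: | 200 0-2 | 202 2-10 | 205 10-11 | 202 11-12 | 203 12-13 | 200 13-15 | 201 15-24 | 204 24-35 |
Completion: 200=15  201=24  202=12  203=13  204=35  205=11
Turnaround (C−A): 200=15  201=24  202=10  203=6  204=26  205=1
Waiting = turnaround − burst: 200=11, 201=15, 202=1, 203=5, 204=15, 205=0
Total waiting = 11 + 15 + 1 + 5 + 15 + 0 = 47

47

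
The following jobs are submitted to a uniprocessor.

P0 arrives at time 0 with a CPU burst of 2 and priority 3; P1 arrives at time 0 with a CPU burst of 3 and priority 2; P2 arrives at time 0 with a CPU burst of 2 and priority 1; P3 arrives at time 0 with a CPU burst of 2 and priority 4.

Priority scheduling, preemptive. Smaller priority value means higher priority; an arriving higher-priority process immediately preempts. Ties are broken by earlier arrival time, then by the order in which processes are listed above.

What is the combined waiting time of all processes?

Schedule: | P2 0-2 | P1 2-5 | P0 5-7 | P3 7-9 |
Completion: P0=7  P1=5  P2=2  P3=9
Turnaround (C−A): P0=7  P1=5  P2=2  P3=9
Waiting = turnaround − burst: P0=5, P1=2, P2=0, P3=7
Total waiting = 5 + 2 + 0 + 7 = 14

14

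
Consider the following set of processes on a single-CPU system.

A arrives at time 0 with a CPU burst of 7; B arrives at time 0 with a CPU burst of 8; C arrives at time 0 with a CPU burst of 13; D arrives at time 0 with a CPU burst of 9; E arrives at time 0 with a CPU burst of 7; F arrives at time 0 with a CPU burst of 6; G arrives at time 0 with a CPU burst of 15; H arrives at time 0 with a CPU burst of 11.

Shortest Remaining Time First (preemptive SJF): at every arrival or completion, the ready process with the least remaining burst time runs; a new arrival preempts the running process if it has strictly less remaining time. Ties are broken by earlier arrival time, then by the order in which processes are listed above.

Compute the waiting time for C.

Timeline: | F 0-6 | A 6-13 | E 13-20 | B 20-28 | D 28-37 | H 37-48 | C 48-61 | G 61-76 |
Completion: A=13  B=28  C=61  D=37  E=20  F=6  G=76  H=48
Turnaround (C−A): A=13  B=28  C=61  D=37  E=20  F=6  G=76  H=48
Waiting(C) = turnaround − burst = 61 − 13 = 48

48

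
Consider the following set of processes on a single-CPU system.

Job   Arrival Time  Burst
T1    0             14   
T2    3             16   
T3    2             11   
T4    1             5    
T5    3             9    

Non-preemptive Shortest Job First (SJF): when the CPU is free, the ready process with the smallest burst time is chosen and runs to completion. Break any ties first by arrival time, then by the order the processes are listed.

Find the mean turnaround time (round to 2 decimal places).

29.20

Timeline: | T1 0-14 | T4 14-19 | T5 19-28 | T3 28-39 | T2 39-55 |
Completion: T1=14  T2=55  T3=39  T4=19  T5=28
Turnaround (C−A): T1=14  T2=52  T3=37  T4=18  T5=25
Turnaround times: T1=14, T2=52, T3=37, T4=18, T5=25
Average turnaround = (14+52+37+18+25) / 5 = 146/5 = 29.20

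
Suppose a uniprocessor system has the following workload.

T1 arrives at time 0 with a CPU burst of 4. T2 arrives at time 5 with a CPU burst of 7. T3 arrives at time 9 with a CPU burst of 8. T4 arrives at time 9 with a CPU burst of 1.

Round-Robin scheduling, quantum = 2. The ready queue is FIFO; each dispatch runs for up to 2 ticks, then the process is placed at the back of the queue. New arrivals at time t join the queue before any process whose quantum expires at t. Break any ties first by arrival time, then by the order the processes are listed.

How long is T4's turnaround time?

3

Timeline: | T1 0-4 | idle 4-5 | T2 5-9 | T3 9-11 | T4 11-12 | T2 12-14 | T3 14-16 | T2 16-17 | T3 17-21 |
Completion: T1=4  T2=17  T3=21  T4=12
Turnaround (C−A): T1=4  T2=12  T3=12  T4=3
Turnaround(T4) = completion − arrival = 12 − 9 = 3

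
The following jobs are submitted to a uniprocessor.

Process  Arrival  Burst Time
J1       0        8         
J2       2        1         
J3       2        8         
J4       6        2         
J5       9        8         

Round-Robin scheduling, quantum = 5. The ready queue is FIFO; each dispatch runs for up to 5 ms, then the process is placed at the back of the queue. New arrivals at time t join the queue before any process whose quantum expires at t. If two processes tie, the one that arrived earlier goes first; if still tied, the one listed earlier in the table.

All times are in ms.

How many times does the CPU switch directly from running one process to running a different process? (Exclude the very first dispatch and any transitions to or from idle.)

Gantt: | J1 0-5 | J2 5-6 | J3 6-11 | J1 11-14 | J4 14-16 | J5 16-21 | J3 21-24 | J5 24-27 |
Completion: J1=14  J2=6  J3=24  J4=16  J5=27
Turnaround (C−A): J1=14  J2=4  J3=22  J4=10  J5=18

7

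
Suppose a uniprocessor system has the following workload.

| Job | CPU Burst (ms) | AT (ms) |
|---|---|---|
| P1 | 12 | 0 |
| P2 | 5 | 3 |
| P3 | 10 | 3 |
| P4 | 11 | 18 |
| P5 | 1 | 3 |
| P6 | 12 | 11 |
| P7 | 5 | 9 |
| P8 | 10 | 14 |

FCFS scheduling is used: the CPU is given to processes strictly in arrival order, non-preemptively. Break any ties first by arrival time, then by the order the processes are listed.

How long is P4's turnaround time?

Gantt: | P1 0-12 | P2 12-17 | P3 17-27 | P5 27-28 | P7 28-33 | P6 33-45 | P8 45-55 | P4 55-66 |
Completion: P1=12  P2=17  P3=27  P4=66  P5=28  P6=45  P7=33  P8=55
Turnaround(P4) = completion − arrival = 66 − 18 = 48

48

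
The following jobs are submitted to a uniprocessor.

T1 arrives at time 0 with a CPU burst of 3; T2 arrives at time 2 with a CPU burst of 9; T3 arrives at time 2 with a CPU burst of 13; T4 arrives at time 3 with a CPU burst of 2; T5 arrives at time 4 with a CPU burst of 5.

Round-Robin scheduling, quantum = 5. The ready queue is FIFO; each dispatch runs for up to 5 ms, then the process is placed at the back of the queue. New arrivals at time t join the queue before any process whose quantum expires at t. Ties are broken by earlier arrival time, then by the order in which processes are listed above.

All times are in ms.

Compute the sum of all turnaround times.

Timeline: | T1 0-3 | T2 3-8 | T3 8-13 | T4 13-15 | T5 15-20 | T2 20-24 | T3 24-32 |
Completion: T1=3  T2=24  T3=32  T4=15  T5=20
Turnaround = completion − arrival: T1=3, T2=22, T3=30, T4=12, T5=16
Total turnaround = 3 + 22 + 30 + 12 + 16 = 83

83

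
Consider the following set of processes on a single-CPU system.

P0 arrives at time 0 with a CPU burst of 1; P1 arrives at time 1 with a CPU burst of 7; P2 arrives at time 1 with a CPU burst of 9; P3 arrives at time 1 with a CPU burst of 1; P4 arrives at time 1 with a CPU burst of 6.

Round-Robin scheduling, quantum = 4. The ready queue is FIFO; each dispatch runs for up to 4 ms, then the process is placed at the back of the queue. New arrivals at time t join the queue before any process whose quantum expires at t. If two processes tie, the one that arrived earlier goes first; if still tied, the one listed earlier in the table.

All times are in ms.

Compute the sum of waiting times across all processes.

47

Schedule: | P0 0-1 | P1 1-5 | P2 5-9 | P3 9-10 | P4 10-14 | P1 14-17 | P2 17-21 | P4 21-23 | P2 23-24 |
Completion: P0=1  P1=17  P2=24  P3=10  P4=23
Turnaround (C−A): P0=1  P1=16  P2=23  P3=9  P4=22
Waiting = turnaround − burst: P0=0, P1=9, P2=14, P3=8, P4=16
Total waiting = 0 + 9 + 14 + 8 + 16 = 47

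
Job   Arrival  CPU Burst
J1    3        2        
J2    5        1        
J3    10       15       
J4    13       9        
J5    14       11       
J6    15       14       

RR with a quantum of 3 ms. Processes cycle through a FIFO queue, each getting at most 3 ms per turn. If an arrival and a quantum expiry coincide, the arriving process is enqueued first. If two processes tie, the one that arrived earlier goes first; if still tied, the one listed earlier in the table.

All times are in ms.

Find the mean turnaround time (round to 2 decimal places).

Schedule: | idle 0-3 | J1 3-5 | J2 5-6 | idle 6-10 | J3 10-13 | J4 13-16 | J3 16-19 | J5 19-22 | J6 22-25 | J4 25-28 | J3 28-31 | J5 31-34 | J6 34-37 | J4 37-40 | J3 40-43 | J5 43-46 | J6 46-49 | J3 49-52 | J5 52-54 | J6 54-59 |
Completion: J1=5  J2=6  J3=52  J4=40  J5=54  J6=59
Turnaround (C−A): J1=2  J2=1  J3=42  J4=27  J5=40  J6=44
Turnaround times: J1=2, J2=1, J3=42, J4=27, J5=40, J6=44
Average turnaround = (2+1+42+27+40+44) / 6 = 156/6 = 26.00

26.00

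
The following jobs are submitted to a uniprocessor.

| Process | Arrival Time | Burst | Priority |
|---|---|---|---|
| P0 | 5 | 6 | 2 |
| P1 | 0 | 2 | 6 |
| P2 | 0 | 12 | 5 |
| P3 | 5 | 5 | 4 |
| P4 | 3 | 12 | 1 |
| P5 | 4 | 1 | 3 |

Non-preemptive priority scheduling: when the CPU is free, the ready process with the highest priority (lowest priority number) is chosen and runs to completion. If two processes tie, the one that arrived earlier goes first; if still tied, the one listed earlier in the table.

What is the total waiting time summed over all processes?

Timeline: | P2 0-12 | P4 12-24 | P0 24-30 | P5 30-31 | P3 31-36 | P1 36-38 |
Completion: P0=30  P1=38  P2=12  P3=36  P4=24  P5=31
Turnaround (C−A): P0=25  P1=38  P2=12  P3=31  P4=21  P5=27
Waiting = turnaround − burst: P0=19, P1=36, P2=0, P3=26, P4=9, P5=26
Total waiting = 19 + 36 + 0 + 26 + 9 + 26 = 116

116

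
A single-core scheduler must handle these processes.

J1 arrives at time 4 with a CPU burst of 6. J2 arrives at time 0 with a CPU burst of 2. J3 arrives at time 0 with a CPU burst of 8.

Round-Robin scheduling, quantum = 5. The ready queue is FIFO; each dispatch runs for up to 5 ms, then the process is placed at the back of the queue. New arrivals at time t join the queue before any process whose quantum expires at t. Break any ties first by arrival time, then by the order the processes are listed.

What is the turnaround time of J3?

15

Gantt: | J2 0-2 | J3 2-7 | J1 7-12 | J3 12-15 | J1 15-16 |
Completion: J1=16  J2=2  J3=15
Turnaround(J3) = completion − arrival = 15 − 0 = 15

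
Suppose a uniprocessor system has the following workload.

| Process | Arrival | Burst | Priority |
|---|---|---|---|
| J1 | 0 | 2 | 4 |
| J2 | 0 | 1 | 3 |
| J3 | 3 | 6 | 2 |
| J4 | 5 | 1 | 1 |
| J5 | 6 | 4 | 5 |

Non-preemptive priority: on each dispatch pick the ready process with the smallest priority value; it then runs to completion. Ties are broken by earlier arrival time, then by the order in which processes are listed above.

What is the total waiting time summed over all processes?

Timeline: | J2 0-1 | J1 1-3 | J3 3-9 | J4 9-10 | J5 10-14 |
Completion: J1=3  J2=1  J3=9  J4=10  J5=14
Waiting = turnaround − burst: J1=1, J2=0, J3=0, J4=4, J5=4
Total waiting = 1 + 0 + 0 + 4 + 4 = 9

9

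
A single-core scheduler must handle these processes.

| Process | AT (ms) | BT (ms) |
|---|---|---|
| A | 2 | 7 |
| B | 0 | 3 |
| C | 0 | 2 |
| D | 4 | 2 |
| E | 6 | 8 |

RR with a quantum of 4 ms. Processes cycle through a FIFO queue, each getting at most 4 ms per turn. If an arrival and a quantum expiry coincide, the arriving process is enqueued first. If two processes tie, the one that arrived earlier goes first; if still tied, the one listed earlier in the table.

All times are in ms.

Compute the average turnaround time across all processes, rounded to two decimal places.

Schedule: | B 0-3 | C 3-5 | A 5-9 | D 9-11 | E 11-15 | A 15-18 | E 18-22 |
Completion: A=18  B=3  C=5  D=11  E=22
Turnaround (C−A): A=16  B=3  C=5  D=7  E=16
Turnaround times: A=16, B=3, C=5, D=7, E=16
Average turnaround = (16+3+5+7+16) / 5 = 47/5 = 9.40

9.40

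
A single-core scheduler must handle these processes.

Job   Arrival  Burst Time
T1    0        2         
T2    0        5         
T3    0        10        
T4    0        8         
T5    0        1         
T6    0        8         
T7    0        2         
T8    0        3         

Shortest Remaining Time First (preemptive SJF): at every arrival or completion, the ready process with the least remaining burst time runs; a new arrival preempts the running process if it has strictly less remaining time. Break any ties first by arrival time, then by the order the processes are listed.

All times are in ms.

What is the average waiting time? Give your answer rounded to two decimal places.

10.00

Timeline: | T5 0-1 | T1 1-3 | T7 3-5 | T8 5-8 | T2 8-13 | T4 13-21 | T6 21-29 | T3 29-39 |
Completion: T1=3  T2=13  T3=39  T4=21  T5=1  T6=29  T7=5  T8=8
Waiting times: T1=1, T2=8, T3=29, T4=13, T5=0, T6=21, T7=3, T8=5
Average waiting = (1+8+29+13+0+21+3+5) / 8 = 80/8 = 10.00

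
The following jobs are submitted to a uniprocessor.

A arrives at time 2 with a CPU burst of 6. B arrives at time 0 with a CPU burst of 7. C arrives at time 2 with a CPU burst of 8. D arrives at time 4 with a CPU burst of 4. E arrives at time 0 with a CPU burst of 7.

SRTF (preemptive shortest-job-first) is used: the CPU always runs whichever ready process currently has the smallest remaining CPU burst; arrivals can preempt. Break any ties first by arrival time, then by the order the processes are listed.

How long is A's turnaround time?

Schedule: | B 0-7 | D 7-11 | A 11-17 | E 17-24 | C 24-32 |
Completion: A=17  B=7  C=32  D=11  E=24
Turnaround(A) = completion − arrival = 17 − 2 = 15

15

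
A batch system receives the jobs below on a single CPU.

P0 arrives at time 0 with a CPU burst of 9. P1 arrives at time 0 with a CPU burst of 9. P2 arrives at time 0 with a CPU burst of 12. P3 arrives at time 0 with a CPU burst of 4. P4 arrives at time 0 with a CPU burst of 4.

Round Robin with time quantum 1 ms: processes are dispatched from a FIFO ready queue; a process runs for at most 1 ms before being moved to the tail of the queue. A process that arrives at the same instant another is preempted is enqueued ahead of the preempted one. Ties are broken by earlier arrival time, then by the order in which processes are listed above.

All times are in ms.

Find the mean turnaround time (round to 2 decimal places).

28.80

Gantt: | P0 0-1 | P1 1-2 | P2 2-3 | P3 3-4 | P4 4-5 | P0 5-6 | P1 6-7 | P2 7-8 | P3 8-9 | P4 9-10 | P0 10-11 | P1 11-12 | P2 12-13 | P3 13-14 | P4 14-15 | P0 15-16 | P1 16-17 | P2 17-18 | P3 18-19 | P4 19-20 | P0 20-21 | P1 21-22 | P2 22-23 | P0 23-24 | P1 24-25 | P2 25-26 | P0 26-27 | P1 27-28 | P2 28-29 | P0 29-30 | P1 30-31 | P2 31-32 | P0 32-33 | P1 33-34 | P2 34-38 |
Completion: P0=33  P1=34  P2=38  P3=19  P4=20
Turnaround (C−A): P0=33  P1=34  P2=38  P3=19  P4=20
Turnaround times: P0=33, P1=34, P2=38, P3=19, P4=20
Average turnaround = (33+34+38+19+20) / 5 = 144/5 = 28.80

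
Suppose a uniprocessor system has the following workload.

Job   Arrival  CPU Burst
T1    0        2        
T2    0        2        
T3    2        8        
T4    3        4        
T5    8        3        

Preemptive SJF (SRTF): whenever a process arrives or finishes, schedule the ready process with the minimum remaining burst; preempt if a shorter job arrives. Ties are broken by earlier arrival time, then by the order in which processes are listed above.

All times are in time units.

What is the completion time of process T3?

Timeline: | T1 0-2 | T2 2-4 | T4 4-8 | T5 8-11 | T3 11-19 |
Completion: T1=2  T2=4  T3=19  T4=8  T5=11
Turnaround (C−A): T1=2  T2=4  T3=17  T4=5  T5=3

19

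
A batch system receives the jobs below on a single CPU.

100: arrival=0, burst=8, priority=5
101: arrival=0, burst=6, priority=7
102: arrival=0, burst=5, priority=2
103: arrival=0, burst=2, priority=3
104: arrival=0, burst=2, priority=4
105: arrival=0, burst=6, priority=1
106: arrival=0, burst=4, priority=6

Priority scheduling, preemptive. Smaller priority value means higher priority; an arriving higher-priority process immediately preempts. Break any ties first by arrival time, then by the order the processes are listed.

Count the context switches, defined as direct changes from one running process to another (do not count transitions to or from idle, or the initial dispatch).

Schedule: | 105 0-6 | 102 6-11 | 103 11-13 | 104 13-15 | 100 15-23 | 106 23-27 | 101 27-33 |
Completion: 100=23  101=33  102=11  103=13  104=15  105=6  106=27
Turnaround (C−A): 100=23  101=33  102=11  103=13  104=15  105=6  106=27

6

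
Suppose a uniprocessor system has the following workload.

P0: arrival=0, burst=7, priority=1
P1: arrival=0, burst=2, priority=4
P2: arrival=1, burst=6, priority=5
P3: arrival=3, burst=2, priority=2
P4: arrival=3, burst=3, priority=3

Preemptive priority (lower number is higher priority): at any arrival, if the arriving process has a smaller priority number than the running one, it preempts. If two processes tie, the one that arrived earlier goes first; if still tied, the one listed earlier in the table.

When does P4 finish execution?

Timeline: | P0 0-7 | P3 7-9 | P4 9-12 | P1 12-14 | P2 14-20 |
Completion: P0=7  P1=14  P2=20  P3=9  P4=12

12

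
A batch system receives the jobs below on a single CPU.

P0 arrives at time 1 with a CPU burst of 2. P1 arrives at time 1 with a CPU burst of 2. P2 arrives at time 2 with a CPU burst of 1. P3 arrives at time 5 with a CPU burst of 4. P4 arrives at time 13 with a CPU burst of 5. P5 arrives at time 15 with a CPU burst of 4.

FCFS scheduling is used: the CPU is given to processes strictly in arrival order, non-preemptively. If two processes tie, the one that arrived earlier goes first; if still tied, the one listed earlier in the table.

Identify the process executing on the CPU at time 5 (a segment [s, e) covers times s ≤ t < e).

Schedule: | idle 0-1 | P0 1-3 | P1 3-5 | P2 5-6 | P3 6-10 | idle 10-13 | P4 13-18 | P5 18-22 |
Completion: P0=3  P1=5  P2=6  P3=10  P4=18  P5=22

P2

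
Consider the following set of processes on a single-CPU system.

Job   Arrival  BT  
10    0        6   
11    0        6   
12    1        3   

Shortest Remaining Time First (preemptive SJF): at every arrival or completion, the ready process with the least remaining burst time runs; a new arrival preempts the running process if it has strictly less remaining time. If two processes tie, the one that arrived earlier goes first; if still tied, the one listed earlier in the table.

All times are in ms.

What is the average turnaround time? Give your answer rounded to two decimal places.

9.00

Gantt: | 10 0-1 | 12 1-4 | 10 4-9 | 11 9-15 |
Completion: 10=9  11=15  12=4
Turnaround (C−A): 10=9  11=15  12=3
Turnaround times: 10=9, 11=15, 12=3
Average turnaround = (9+15+3) / 3 = 27/3 = 9.00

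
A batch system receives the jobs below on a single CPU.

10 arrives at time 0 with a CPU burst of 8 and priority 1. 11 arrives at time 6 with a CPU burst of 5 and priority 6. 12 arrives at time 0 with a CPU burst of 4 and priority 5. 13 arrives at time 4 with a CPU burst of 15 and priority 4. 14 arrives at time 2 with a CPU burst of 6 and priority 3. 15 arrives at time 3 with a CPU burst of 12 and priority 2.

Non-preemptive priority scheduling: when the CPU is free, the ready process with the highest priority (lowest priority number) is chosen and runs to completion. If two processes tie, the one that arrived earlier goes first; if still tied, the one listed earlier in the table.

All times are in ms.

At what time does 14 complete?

26

Schedule: | 10 0-8 | 15 8-20 | 14 20-26 | 13 26-41 | 12 41-45 | 11 45-50 |
Completion: 10=8  11=50  12=45  13=41  14=26  15=20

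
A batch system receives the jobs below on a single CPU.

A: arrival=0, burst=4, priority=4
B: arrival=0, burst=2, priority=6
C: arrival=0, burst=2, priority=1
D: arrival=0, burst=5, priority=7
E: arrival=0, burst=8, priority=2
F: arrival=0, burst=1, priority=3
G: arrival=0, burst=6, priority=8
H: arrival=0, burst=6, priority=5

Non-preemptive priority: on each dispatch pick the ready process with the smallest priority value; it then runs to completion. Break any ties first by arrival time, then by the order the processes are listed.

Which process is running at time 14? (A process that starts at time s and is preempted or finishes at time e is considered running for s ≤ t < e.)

Schedule: | C 0-2 | E 2-10 | F 10-11 | A 11-15 | H 15-21 | B 21-23 | D 23-28 | G 28-34 |
Completion: A=15  B=23  C=2  D=28  E=10  F=11  G=34  H=21
Turnaround (C−A): A=15  B=23  C=2  D=28  E=10  F=11  G=34  H=21

A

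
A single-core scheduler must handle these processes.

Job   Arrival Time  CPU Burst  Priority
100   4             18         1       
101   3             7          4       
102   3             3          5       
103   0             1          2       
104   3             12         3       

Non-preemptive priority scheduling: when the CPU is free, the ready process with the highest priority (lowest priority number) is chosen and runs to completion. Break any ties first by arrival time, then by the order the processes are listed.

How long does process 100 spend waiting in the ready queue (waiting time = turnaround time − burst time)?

Schedule: | 103 0-1 | idle 1-3 | 104 3-15 | 100 15-33 | 101 33-40 | 102 40-43 |
Completion: 100=33  101=40  102=43  103=1  104=15
Turnaround (C−A): 100=29  101=37  102=40  103=1  104=12
Waiting(100) = turnaround − burst = 29 − 18 = 11

11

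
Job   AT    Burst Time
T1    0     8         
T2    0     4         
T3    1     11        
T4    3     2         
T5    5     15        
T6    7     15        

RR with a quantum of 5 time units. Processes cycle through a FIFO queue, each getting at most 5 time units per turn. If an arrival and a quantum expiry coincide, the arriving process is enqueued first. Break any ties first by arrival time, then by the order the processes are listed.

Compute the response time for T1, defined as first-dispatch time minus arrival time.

Timeline: | T1 0-5 | T2 5-9 | T3 9-14 | T4 14-16 | T5 16-21 | T1 21-24 | T6 24-29 | T3 29-34 | T5 34-39 | T6 39-44 | T3 44-45 | T5 45-50 | T6 50-55 |
Completion: T1=24  T2=9  T3=45  T4=16  T5=50  T6=55
Turnaround (C−A): T1=24  T2=9  T3=44  T4=13  T5=45  T6=48
Response(T1) = first start − arrival = 0 − 0 = 0

0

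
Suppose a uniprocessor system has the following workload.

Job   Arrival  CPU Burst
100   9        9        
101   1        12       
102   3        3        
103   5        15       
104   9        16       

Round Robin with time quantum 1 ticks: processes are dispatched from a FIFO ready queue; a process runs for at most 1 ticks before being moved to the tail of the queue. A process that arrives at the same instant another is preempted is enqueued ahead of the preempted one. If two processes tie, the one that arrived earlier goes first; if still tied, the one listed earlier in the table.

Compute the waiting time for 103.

Timeline: | idle 0-1 | 101 1-3 | 102 3-4 | 101 4-5 | 102 5-6 | 103 6-7 | 101 7-8 | 102 8-9 | 103 9-10 | 101 10-11 | 100 11-12 | 104 12-13 | 103 13-14 | 101 14-15 | 100 15-16 | 104 16-17 | 103 17-18 | 101 18-19 | 100 19-20 | 104 20-21 | 103 21-22 | 101 22-23 | 100 23-24 | 104 24-25 | 103 25-26 | 101 26-27 | 100 27-28 | 104 28-29 | 103 29-30 | 101 30-31 | 100 31-32 | 104 32-33 | 103 33-34 | 101 34-35 | 100 35-36 | 104 36-37 | 103 37-38 | 101 38-39 | 100 39-40 | 104 40-41 | 103 41-42 | 100 42-43 | 104 43-44 | 103 44-45 | 104 45-46 | 103 46-47 | 104 47-48 | 103 48-49 | 104 49-50 | 103 50-51 | 104 51-52 | 103 52-53 | 104 53-56 |
Completion: 100=43  101=39  102=9  103=53  104=56
Waiting(103) = turnaround − burst = 48 − 15 = 33

33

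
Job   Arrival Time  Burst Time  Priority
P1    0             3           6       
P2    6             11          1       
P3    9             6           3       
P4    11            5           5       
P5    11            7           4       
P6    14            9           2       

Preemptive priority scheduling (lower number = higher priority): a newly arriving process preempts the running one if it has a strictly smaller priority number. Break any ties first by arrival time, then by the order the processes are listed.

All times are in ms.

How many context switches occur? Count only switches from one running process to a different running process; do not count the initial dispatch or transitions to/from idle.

Gantt: | P1 0-3 | idle 3-6 | P2 6-17 | P6 17-26 | P3 26-32 | P5 32-39 | P4 39-44 |
Completion: P1=3  P2=17  P3=32  P4=44  P5=39  P6=26
Turnaround (C−A): P1=3  P2=11  P3=23  P4=33  P5=28  P6=12

4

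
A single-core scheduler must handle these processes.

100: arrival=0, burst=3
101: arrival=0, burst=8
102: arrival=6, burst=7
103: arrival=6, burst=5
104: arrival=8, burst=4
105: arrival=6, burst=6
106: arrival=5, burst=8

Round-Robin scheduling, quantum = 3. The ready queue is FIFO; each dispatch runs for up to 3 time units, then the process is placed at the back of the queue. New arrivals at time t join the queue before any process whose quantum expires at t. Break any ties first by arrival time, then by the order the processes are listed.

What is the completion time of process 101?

Schedule: | 100 0-3 | 101 3-6 | 106 6-9 | 102 9-12 | 103 12-15 | 105 15-18 | 101 18-21 | 104 21-24 | 106 24-27 | 102 27-30 | 103 30-32 | 105 32-35 | 101 35-37 | 104 37-38 | 106 38-40 | 102 40-41 |
Completion: 100=3  101=37  102=41  103=32  104=38  105=35  106=40
Turnaround (C−A): 100=3  101=37  102=35  103=26  104=30  105=29  106=35

37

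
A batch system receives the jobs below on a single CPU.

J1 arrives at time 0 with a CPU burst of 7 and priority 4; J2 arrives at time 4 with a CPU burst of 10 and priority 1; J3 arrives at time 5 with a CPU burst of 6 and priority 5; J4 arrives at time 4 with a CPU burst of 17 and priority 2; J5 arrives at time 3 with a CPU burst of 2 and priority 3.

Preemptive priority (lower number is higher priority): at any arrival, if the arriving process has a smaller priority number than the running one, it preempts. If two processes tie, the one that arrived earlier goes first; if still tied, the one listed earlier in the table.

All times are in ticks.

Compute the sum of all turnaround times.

Gantt: | J1 0-3 | J5 3-4 | J2 4-14 | J4 14-31 | J5 31-32 | J1 32-36 | J3 36-42 |
Completion: J1=36  J2=14  J3=42  J4=31  J5=32
Turnaround (C−A): J1=36  J2=10  J3=37  J4=27  J5=29
Turnaround = completion − arrival: J1=36, J2=10, J3=37, J4=27, J5=29
Total turnaround = 36 + 10 + 37 + 27 + 29 = 139

139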